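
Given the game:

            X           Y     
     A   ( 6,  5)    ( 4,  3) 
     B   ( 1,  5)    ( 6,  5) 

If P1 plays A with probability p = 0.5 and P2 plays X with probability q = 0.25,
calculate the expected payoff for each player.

E[P1] = 4.625, E[P2] = 4.25

Work:
E[P1] = p·q·π₁(A,X) + p·(1-q)·π₁(A,Y) + (1-p)·q·π₁(B,X) + (1-p)·(1-q)·π₁(B,Y)
= 0.5·0.25·6 + 0.5·0.75·4 + 0.5·0.25·1 + 0.5·0.75·6
= 4.625

E[P2] = 4.25 (similar calculation)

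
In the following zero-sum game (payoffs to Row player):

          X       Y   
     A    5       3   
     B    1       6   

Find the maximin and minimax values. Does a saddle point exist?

Maximin = 3, Minimax = 5, Saddle: False

Work:
Row minimums: [3, 1] → maximin = 3
Column maximums: [5, 6] → minimax = 5
No saddle point (maximin ≠ minimax). Mixed strategy needed.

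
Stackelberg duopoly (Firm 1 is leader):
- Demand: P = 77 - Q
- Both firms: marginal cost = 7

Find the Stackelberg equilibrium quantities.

q₁* (leader) = 35.0, q₂* (follower) = 17.5

Work:
Follower's reaction: q₂ = (a - c - q₁)/2
Leader substitutes: π₁ = q₁·(a - q₁ - (a-c-q₁)/2 - c)
FOC: q₁* = (77 - 7)/2 = 35.00
Then: q₂* = (77 - 7 - 35.0)/2 = 17.50
Leader has first-mover advantage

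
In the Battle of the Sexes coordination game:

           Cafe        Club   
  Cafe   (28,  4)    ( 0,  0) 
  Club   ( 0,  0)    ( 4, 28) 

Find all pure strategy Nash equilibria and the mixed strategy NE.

Pure NE: (Cafe, Cafe) and (Club, Club); Mixed NE: p = 0.875, q = 0.125

Work:
Check pure NE:
(Cafe, Cafe): (28, 4) - no unilateral deviation beneficial
(Club, Club): (4, 28) - no unilateral deviation beneficial
Mixed NE: P1 plays Cafe with p = 0.875, P2 plays Cafe with q = 0.125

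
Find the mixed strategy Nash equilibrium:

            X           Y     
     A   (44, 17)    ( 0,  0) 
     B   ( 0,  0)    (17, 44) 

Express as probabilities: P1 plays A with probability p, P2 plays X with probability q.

p = 0.7213, q = 0.2787

Work:
Find probabilities that make opponent indifferent:
P2 chooses q to make P1 indifferent between A and B
P1 chooses p to make P2 indifferent between X and Y
Mixed NE: P1 plays (A: 0.7213, B: 0.2787), P2 plays (X: 0.2787, Y: 0.7213)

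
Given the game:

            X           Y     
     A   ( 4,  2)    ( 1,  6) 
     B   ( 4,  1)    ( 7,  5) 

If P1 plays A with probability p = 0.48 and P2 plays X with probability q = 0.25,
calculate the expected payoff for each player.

E[P1] = 4.09, E[P2] = 4.48

Work:
E[P1] = p·q·π₁(A,X) + p·(1-q)·π₁(A,Y) + (1-p)·q·π₁(B,X) + (1-p)·(1-q)·π₁(B,Y)
= 0.48·0.25·4 + 0.48·0.75·1 + 0.52·0.25·4 + 0.52·0.75·7
= 4.09

E[P2] = 4.48 (similar calculation)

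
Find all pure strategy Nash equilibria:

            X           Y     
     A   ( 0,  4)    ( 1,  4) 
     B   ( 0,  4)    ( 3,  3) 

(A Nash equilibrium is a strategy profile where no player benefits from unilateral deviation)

Nash equilibrium: (A, X), (B, X)

Work:
Best responses:
  P1 vs X: payoffs [0, 0] → best response A/B (payoff 0)
  P1 vs Y: payoffs [1, 3] → best response B (payoff 3)
  P2 vs A: payoffs [4, 4] → best response X/Y (payoff 4)
  P2 vs B: payoffs [4, 3] → best response X (payoff 4)
Mutual best responses: (A,X), (B,X) → Nash equilibria.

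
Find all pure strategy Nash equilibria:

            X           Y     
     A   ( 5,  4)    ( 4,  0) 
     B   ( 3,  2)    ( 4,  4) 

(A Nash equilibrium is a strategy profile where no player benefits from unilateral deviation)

Nash equilibrium: (A, X), (B, Y)

Work:
Best responses:
  P1 vs X: payoffs [5, 3] → best response A (payoff 5)
  P1 vs Y: payoffs [4, 4] → best response A/B (payoff 4)
  P2 vs A: payoffs [4, 0] → best response X (payoff 4)
  P2 vs B: payoffs [2, 4] → best response Y (payoff 4)
Mutual best responses: (A,X), (B,Y) → Nash equilibria.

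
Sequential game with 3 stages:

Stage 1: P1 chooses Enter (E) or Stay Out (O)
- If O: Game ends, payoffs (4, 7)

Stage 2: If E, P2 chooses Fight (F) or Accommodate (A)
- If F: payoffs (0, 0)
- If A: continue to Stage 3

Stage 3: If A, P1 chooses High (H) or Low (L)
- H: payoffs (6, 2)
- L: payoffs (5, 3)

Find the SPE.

SPE: (E, A, H); Outcome (6, 2)

Work:
Stage 3: P1 chooses H (6 vs 5)
Stage 2: P2: F->0, A->2 (anticipating H). Choose A
Stage 1: P1: O->4, E->6 (anticipating A, H). Choose E
SPE path: E -> A -> H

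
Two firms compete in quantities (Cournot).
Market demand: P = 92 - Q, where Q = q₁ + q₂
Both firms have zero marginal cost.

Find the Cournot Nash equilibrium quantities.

q₁* = q₂* = 30.67; P* = 30.67

Work:
Profit: π_i = P·q_i = (a - q_i - q_j)·q_i
FOC: ∂π_i/∂q_i = a - 2q_i - q_j = 0
Reaction function: q_i = (92 - q_j)/2
Symmetry: q* = 92/3 = 30.67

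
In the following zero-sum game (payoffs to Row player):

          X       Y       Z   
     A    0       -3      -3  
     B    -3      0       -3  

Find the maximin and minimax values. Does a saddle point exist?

Maximin = -3, Minimax = -3, Saddle: True

Work:
Row minimums: [-3, -3] → maximin = -3
Column maximums: [0, 0, -3] → minimax = -3
Saddle point exists! Game value = -3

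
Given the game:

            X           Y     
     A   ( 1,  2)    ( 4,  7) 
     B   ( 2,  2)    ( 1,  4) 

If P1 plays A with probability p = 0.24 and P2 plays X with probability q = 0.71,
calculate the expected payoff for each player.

E[P1] = 1.7484, E[P2] = 2.7888

Work:
E[P1] = p·q·π₁(A,X) + p·(1-q)·π₁(A,Y) + (1-p)·q·π₁(B,X) + (1-p)·(1-q)·π₁(B,Y)
= 0.24·0.71·1 + 0.24·0.29·4 + 0.76·0.71·2 + 0.76·0.29·1
= 1.7484

E[P2] = 2.7888 (similar calculation)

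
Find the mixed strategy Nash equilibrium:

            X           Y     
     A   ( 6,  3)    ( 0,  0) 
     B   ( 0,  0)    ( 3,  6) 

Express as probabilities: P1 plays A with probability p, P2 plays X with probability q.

p = 0.6667, q = 0.3333

Work:
Find probabilities that make opponent indifferent:
P2 chooses q to make P1 indifferent between A and B
P1 chooses p to make P2 indifferent between X and Y
Mixed NE: P1 plays (A: 0.6667, B: 0.3333), P2 plays (X: 0.3333, Y: 0.6667)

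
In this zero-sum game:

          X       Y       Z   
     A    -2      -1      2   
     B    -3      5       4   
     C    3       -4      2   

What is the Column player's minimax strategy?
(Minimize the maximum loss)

Column should play X, value = 3

Work:
Column player minimizes Row's maximum payoff:
Column X: max payoff to Row = 3
Column Y: max payoff to Row = 5
Column Z: max payoff to Row = 4
Minimum is 3, achieved by column X.
Minimax strategy: X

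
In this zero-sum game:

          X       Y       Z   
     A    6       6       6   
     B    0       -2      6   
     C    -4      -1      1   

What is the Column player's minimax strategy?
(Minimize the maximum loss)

Column should play X or Y or Z (all achieve the minimum), value = 6

Work:
Column player minimizes Row's maximum payoff:
Column X: max payoff to Row = 6
Column Y: max payoff to Row = 6
Column Z: max payoff to Row = 6
Minimum is 6, achieved by columns X, Y, Z (tied).
Each of X or Y or Z is a minimax strategy.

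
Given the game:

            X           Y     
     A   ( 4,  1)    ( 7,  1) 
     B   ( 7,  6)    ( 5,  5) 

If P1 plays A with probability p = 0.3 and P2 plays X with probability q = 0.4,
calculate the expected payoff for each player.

E[P1] = 5.8, E[P2] = 4.08

Work:
E[P1] = p·q·π₁(A,X) + p·(1-q)·π₁(A,Y) + (1-p)·q·π₁(B,X) + (1-p)·(1-q)·π₁(B,Y)
= 0.3·0.4·4 + 0.3·0.6·7 + 0.7·0.4·7 + 0.7·0.6·5
= 5.8

E[P2] = 4.08 (similar calculation)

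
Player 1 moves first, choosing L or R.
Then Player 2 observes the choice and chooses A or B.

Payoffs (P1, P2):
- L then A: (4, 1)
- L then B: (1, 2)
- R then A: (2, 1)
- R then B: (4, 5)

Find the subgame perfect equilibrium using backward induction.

P1 plays R, P2 plays B after L and B after R; Payoff (4, 5)

Work:
Backward induction:
After L: P2 chooses B → P1 gets 1
After R: P2 chooses B → P1 gets 4
P1 chooses R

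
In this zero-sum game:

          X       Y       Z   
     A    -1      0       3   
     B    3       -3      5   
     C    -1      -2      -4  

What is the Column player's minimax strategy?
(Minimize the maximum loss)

Column should play Y, value = 0

Work:
Column player minimizes Row's maximum payoff:
Column X: max payoff to Row = 3
Column Y: max payoff to Row = 0
Column Z: max payoff to Row = 5
Minimum is 0, achieved by column Y.
Minimax strategy: Y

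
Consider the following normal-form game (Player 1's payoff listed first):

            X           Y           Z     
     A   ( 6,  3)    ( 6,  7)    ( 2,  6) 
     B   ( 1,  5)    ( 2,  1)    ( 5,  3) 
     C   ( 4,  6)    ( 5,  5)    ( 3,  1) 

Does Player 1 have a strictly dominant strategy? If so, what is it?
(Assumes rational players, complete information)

No strictly dominant strategy exists for Player 1

Work:
A strategy strictly dominates another if it gives a strictly higher payoff against every opponent action. Compare each pair of P1's strategies column-by-column:
  A vs B: [6 vs 1, 6 vs 2, 2 vs 5] → A does not strictly dominate B (column Z: 2 ≤ 5)
  A vs C: [6 vs 4, 6 vs 5, 2 vs 3] → A does not strictly dominate C (column Z: 2 ≤ 3)
  B vs A: [1 vs 6, 2 vs 6, 5 vs 2] → B does not strictly dominate A (column X: 1 ≤ 6)
  B vs C: [1 vs 4, 2 vs 5, 5 vs 3] → B does not strictly dominate C (column X: 1 ≤ 4)
  C vs A: [4 vs 6, 5 vs 6, 3 vs 2] → C does not strictly dominate A (column X: 4 ≤ 6)
  C vs B: [4 vs 1, 5 vs 2, 3 vs 5] → C does not strictly dominate B (column Z: 3 ≤ 5)
No single strategy strictly dominates all others → no strictly dominant strategy.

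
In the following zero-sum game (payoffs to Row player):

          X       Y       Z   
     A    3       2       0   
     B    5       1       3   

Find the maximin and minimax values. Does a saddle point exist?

Maximin = 1, Minimax = 2, Saddle: False

Work:
Row minimums: [0, 1] → maximin = 1
Column maximums: [5, 2, 3] → minimax = 2
No saddle point (maximin ≠ minimax). Mixed strategy needed.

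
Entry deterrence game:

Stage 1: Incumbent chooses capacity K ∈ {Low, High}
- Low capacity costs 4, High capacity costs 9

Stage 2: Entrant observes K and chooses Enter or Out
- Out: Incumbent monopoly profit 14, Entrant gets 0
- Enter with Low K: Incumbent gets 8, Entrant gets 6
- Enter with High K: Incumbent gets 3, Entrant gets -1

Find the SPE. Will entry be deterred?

SPE: (High, Enter|Low, Out|High); Entry deterred. Incumbent net profit = 5

Work:
After Low K: Entrant enters (6 > 0)
After High K: Entrant stays out (-1 < 0)
Incumbent: Low → 8−4=4, High → 14−9=5
Incumbent chooses High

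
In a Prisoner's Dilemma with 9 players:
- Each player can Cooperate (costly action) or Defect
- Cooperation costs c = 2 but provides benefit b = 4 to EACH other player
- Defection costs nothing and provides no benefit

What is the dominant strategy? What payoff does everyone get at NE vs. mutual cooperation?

Dominant: Defect; NE payoff = 0; Coop payoff = 30

Work:
Defect dominates (saves cost c = 2, benefit to others is external)
NE: All defect → everyone gets 0
If all cooperate: each receives (8)×4 - 2 = 30
Social dilemma: 30 > 0 but NE gives 0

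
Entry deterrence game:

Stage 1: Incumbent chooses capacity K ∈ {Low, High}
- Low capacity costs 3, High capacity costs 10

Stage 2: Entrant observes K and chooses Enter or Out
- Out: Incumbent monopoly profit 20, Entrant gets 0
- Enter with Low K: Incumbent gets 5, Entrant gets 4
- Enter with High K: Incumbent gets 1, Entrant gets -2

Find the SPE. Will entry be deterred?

SPE: (High, Enter|Low, Out|High); Entry deterred. Incumbent net profit = 10

Work:
After Low K: Entrant enters (4 > 0)
After High K: Entrant stays out (-2 < 0)
Incumbent: Low → 5−3=2, High → 20−10=10
Incumbent chooses High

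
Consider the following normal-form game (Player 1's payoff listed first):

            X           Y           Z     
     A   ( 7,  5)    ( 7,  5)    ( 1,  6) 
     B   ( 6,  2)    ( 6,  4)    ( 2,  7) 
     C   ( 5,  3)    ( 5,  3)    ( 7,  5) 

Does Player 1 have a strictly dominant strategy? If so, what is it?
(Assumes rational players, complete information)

No strictly dominant strategy exists for Player 1

Work:
A strategy strictly dominates another if it gives a strictly higher payoff against every opponent action. Compare each pair of P1's strategies column-by-column:
  A vs B: [7 vs 6, 7 vs 6, 1 vs 2] → A does not strictly dominate B (column Z: 1 ≤ 2)
  A vs C: [7 vs 5, 7 vs 5, 1 vs 7] → A does not strictly dominate C (column Z: 1 ≤ 7)
  B vs A: [6 vs 7, 6 vs 7, 2 vs 1] → B does not strictly dominate A (column X: 6 ≤ 7)
  B vs C: [6 vs 5, 6 vs 5, 2 vs 7] → B does not strictly dominate C (column Z: 2 ≤ 7)
  C vs A: [5 vs 7, 5 vs 7, 7 vs 1] → C does not strictly dominate A (column X: 5 ≤ 7)
  C vs B: [5 vs 6, 5 vs 6, 7 vs 2] → C does not strictly dominate B (column X: 5 ≤ 6)
No single strategy strictly dominates all others → no strictly dominant strategy.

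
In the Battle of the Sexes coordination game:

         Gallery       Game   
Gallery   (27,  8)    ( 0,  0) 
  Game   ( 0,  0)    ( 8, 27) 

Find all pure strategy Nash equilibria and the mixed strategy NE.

Pure NE: (Gallery, Gallery) and (Game, Game); Mixed NE: p = 0.7714, q = 0.2286

Work:
Check pure NE:
(Gallery, Gallery): (27, 8) - no unilateral deviation beneficial
(Game, Game): (8, 27) - no unilateral deviation beneficial
Mixed NE: P1 plays Gallery with p = 0.7714, P2 plays Gallery with q = 0.2286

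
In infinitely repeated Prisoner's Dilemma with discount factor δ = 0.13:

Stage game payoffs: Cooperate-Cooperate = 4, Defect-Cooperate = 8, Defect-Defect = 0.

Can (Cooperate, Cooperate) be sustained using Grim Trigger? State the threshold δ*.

δ* = 0.5; since δ = 0.13 < 0.5, cooperation cannot be sustained

Work:
For Grim Trigger:
Cooperate forever: 4/(1-δ)
Defect then punished: 8 + 0·δ/(1-δ)
Need: 4/(1-δ) ≥ 8 + 0·δ/(1-δ)
Solving: δ ≥ (T-R)/(T-P) = (8-4)/(8-0) = 0.5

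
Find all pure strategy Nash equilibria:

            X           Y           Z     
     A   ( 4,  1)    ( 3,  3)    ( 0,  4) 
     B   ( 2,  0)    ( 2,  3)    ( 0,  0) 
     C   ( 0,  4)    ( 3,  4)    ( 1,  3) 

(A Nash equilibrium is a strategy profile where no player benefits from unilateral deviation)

Nash equilibrium: (C, Y)

Work:
Best responses:
  P1 vs X: payoffs [4, 2, 0] → best response A (payoff 4)
  P1 vs Y: payoffs [3, 2, 3] → best response A/C (payoff 3)
  P1 vs Z: payoffs [0, 0, 1] → best response C (payoff 1)
  P2 vs A: payoffs [1, 3, 4] → best response Z (payoff 4)
  P2 vs B: payoffs [0, 3, 0] → best response Y (payoff 3)
  P2 vs C: payoffs [4, 4, 3] → best response X/Y (payoff 4)
Mutual best responses: (C,Y) → Nash equilibria.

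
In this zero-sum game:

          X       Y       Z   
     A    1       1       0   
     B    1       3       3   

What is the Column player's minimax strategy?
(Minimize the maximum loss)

Column should play X, value = 1

Work:
Column player minimizes Row's maximum payoff:
Column X: max payoff to Row = 1
Column Y: max payoff to Row = 3
Column Z: max payoff to Row = 3
Minimum is 1, achieved by column X.
Minimax strategy: X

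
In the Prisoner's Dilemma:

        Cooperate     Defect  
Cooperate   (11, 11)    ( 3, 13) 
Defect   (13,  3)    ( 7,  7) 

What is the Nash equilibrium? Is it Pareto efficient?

(Defect, Defect) is NE; not Pareto efficient

Work:
Defect dominates Cooperate for both players:
If P2 cooperates: Defect (13) > Cooperate (11)
If P2 defects: Defect (7) > Cooperate (3)
NE: (Defect, Defect) with payoff (7, 7)
But (Cooperate, Cooperate) = (11, 11) Pareto dominates (7, 7)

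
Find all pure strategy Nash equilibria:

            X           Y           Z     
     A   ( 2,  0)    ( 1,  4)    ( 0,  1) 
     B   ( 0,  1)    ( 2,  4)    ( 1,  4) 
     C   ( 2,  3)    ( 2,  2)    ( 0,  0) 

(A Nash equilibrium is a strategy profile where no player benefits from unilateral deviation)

Nash equilibrium: (B, Y), (B, Z), (C, X)

Work:
Best responses:
  P1 vs X: payoffs [2, 0, 2] → best response A/C (payoff 2)
  P1 vs Y: payoffs [1, 2, 2] → best response B/C (payoff 2)
  P1 vs Z: payoffs [0, 1, 0] → best response B (payoff 1)
  P2 vs A: payoffs [0, 4, 1] → best response Y (payoff 4)
  P2 vs B: payoffs [1, 4, 4] → best response Y/Z (payoff 4)
  P2 vs C: payoffs [3, 2, 0] → best response X (payoff 3)
Mutual best responses: (B,Y), (B,Z), (C,X) → Nash equilibria.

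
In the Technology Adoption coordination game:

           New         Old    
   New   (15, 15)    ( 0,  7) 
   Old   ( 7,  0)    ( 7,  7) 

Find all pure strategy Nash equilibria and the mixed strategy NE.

Pure NE: (New, New) and (Old, Old); Mixed NE: p = 0.4667, q = 0.4667

Work:
Check pure NE:
(New, New): (15, 15) - no unilateral deviation beneficial
(Old, Old): (7, 7) - no unilateral deviation beneficial
Mixed NE: P1 plays New with p = 0.4667, P2 plays New with q = 0.4667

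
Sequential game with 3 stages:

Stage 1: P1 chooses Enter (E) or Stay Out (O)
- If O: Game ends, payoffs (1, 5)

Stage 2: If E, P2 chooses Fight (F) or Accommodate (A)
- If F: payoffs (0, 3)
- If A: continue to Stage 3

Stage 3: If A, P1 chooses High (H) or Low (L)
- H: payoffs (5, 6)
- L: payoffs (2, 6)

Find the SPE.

SPE: (E, A, H); Outcome (5, 6)

Work:
Stage 3: P1 chooses H (5 vs 2)
Stage 2: P2: F->3, A->6 (anticipating H). Choose A
Stage 1: P1: O->1, E->5 (anticipating A, H). Choose E
SPE path: E -> A -> H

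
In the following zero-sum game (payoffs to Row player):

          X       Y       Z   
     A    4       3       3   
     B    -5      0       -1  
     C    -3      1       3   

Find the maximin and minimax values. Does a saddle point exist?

Maximin = 3, Minimax = 3, Saddle: True

Work:
Row minimums: [3, -5, -3] → maximin = 3
Column maximums: [4, 3, 3] → minimax = 3
Saddle point exists! Game value = 3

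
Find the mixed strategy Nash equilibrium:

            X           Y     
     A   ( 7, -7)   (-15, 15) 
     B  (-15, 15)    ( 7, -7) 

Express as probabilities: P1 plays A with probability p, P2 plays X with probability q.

p = 0.5, q = 0.5

Work:
Find probabilities that make opponent indifferent:
P2 chooses q to make P1 indifferent between A and B
P1 chooses p to make P2 indifferent between X and Y
Mixed NE: P1 plays (A: 0.5, B: 0.5), P2 plays (X: 0.5, Y: 0.5)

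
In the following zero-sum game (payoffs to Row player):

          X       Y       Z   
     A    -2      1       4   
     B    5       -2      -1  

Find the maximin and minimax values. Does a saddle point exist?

Maximin = -2, Minimax = 1, Saddle: False

Work:
Row minimums: [-2, -2] → maximin = -2
Column maximums: [5, 1, 4] → minimax = 1
No saddle point (maximin ≠ minimax). Mixed strategy needed.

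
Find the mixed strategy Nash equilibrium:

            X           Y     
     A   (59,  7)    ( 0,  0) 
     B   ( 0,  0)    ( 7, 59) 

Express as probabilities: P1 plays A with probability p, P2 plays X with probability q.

p = 0.8939, q = 0.1061

Work:
Find probabilities that make opponent indifferent:
P2 chooses q to make P1 indifferent between A and B
P1 chooses p to make P2 indifferent between X and Y
Mixed NE: P1 plays (A: 0.8939, B: 0.1061), P2 plays (X: 0.1061, Y: 0.8939)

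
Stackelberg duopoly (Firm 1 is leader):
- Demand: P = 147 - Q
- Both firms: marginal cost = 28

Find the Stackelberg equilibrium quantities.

q₁* (leader) = 59.5, q₂* (follower) = 29.75

Work:
Follower's reaction: q₂ = (a - c - q₁)/2
Leader substitutes: π₁ = q₁·(a - q₁ - (a-c-q₁)/2 - c)
FOC: q₁* = (147 - 28)/2 = 59.50
Then: q₂* = (147 - 28 - 59.5)/2 = 29.75
Leader has first-mover advantage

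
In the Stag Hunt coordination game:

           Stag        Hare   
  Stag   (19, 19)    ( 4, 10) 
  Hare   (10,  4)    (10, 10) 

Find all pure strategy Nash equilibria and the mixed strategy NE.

Pure NE: (Stag, Stag) and (Hare, Hare); Mixed NE: p = 0.4, q = 0.4

Work:
Check pure NE:
(Stag, Stag): (19, 19) - no unilateral deviation beneficial
(Hare, Hare): (10, 10) - no unilateral deviation beneficial
Mixed NE: P1 plays Stag with p = 0.4, P2 plays Stag with q = 0.4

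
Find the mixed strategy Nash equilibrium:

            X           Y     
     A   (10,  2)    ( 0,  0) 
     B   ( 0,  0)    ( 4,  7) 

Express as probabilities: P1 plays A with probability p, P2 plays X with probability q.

p = 0.7778, q = 0.2857

Work:
Find probabilities that make opponent indifferent:
P2 chooses q to make P1 indifferent between A and B
P1 chooses p to make P2 indifferent between X and Y
Mixed NE: P1 plays (A: 0.7778, B: 0.2222), P2 plays (X: 0.2857, Y: 0.7143)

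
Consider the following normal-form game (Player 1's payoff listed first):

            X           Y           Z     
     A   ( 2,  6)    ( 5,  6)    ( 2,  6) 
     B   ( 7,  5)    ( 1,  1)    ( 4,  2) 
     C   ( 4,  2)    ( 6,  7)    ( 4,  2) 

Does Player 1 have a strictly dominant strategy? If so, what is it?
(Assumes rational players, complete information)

No strictly dominant strategy exists for Player 1

Work:
A strategy strictly dominates another if it gives a strictly higher payoff against every opponent action. Compare each pair of P1's strategies column-by-column:
  A vs B: [2 vs 7, 5 vs 1, 2 vs 4] → A does not strictly dominate B (column X: 2 ≤ 7)
  A vs C: [2 vs 4, 5 vs 6, 2 vs 4] → A does not strictly dominate C (column X: 2 ≤ 4)
  B vs A: [7 vs 2, 1 vs 5, 4 vs 2] → B does not strictly dominate A (column Y: 1 ≤ 5)
  B vs C: [7 vs 4, 1 vs 6, 4 vs 4] → B does not strictly dominate C (column Y: 1 ≤ 6)
  C vs A: [4 vs 2, 6 vs 5, 4 vs 2] → C strictly dominates A
  C vs B: [4 vs 7, 6 vs 1, 4 vs 4] → C does not strictly dominate B (column X: 4 ≤ 7)
No single strategy strictly dominates all others → no strictly dominant strategy.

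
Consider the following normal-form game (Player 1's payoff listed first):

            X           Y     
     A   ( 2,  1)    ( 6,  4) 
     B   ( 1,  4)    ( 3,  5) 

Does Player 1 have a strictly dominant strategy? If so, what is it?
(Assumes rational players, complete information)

Yes, Player 1's strictly dominant strategy is A

Work:
A strategy strictly dominates another if it gives a strictly higher payoff against every opponent action. Compare each pair of P1's strategies column-by-column:
  A vs B: [2 vs 1, 6 vs 3] → A strictly dominates B
  B vs A: [1 vs 2, 3 vs 6] → B does not strictly dominate A (column X: 1 ≤ 2)
A strictly dominates every other strategy → strictly dominant.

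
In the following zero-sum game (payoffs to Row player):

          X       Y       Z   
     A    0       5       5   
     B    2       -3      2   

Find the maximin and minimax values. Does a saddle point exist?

Maximin = 0, Minimax = 2, Saddle: False

Work:
Row minimums: [0, -3] → maximin = 0
Column maximums: [2, 5, 5] → minimax = 2
No saddle point (maximin ≠ minimax). Mixed strategy needed.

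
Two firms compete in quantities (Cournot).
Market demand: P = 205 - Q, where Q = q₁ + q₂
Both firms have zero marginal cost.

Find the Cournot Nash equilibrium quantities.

q₁* = q₂* = 68.33; P* = 68.33

Work:
Profit: π_i = P·q_i = (a - q_i - q_j)·q_i
FOC: ∂π_i/∂q_i = a - 2q_i - q_j = 0
Reaction function: q_i = (205 - q_j)/2
Symmetry: q* = 205/3 = 68.33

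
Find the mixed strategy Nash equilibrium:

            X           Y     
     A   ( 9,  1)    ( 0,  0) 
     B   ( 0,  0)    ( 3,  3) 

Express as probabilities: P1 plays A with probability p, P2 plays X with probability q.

p = 0.75, q = 0.25

Work:
Find probabilities that make opponent indifferent:
P2 chooses q to make P1 indifferent between A and B
P1 chooses p to make P2 indifferent between X and Y
Mixed NE: P1 plays (A: 0.75, B: 0.25), P2 plays (X: 0.25, Y: 0.75)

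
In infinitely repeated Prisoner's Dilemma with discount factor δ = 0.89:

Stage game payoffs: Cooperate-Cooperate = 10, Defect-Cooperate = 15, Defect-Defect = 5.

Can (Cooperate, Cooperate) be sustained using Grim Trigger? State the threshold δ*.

δ* = 0.5; since δ = 0.89 ≥ 0.5, cooperation can be sustained

Work:
For Grim Trigger:
Cooperate forever: 10/(1-δ)
Defect then punished: 15 + 5·δ/(1-δ)
Need: 10/(1-δ) ≥ 15 + 5·δ/(1-δ)
Solving: δ ≥ (T-R)/(T-P) = (15-10)/(15-5) = 0.5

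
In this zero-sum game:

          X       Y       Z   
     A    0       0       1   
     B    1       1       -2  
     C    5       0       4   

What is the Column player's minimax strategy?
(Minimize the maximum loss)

Column should play Y, value = 1

Work:
Column player minimizes Row's maximum payoff:
Column X: max payoff to Row = 5
Column Y: max payoff to Row = 1
Column Z: max payoff to Row = 4
Minimum is 1, achieved by column Y.
Minimax strategy: Y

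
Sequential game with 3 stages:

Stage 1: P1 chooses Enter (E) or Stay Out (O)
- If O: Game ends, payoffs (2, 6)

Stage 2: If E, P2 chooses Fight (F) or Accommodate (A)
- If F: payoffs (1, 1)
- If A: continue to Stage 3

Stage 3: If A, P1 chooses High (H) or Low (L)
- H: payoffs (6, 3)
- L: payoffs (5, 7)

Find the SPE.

SPE: (E, A, H); Outcome (6, 3)

Work:
Stage 3: P1 chooses H (6 vs 5)
Stage 2: P2: F->1, A->3 (anticipating H). Choose A
Stage 1: P1: O->2, E->6 (anticipating A, H). Choose E
SPE path: E -> A -> H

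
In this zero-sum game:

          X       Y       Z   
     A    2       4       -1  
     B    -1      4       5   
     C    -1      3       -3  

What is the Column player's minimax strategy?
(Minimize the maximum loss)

Column should play X, value = 2

Work:
Column player minimizes Row's maximum payoff:
Column X: max payoff to Row = 2
Column Y: max payoff to Row = 4
Column Z: max payoff to Row = 5
Minimum is 2, achieved by column X.
Minimax strategy: X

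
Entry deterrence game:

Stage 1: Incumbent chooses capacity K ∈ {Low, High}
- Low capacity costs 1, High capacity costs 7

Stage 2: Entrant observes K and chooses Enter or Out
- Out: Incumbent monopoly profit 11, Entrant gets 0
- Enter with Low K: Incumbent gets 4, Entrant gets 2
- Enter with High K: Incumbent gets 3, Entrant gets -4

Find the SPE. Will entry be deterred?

SPE: (High, Enter|Low, Out|High); Entry deterred. Incumbent net profit = 4

Work:
After Low K: Entrant enters (2 > 0)
After High K: Entrant stays out (-4 < 0)
Incumbent: Low → 4−1=3, High → 11−7=4
Incumbent chooses High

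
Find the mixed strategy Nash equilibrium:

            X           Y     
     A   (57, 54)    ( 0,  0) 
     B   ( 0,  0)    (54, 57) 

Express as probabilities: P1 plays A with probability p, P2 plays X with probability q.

p = 0.5135, q = 0.4865

Work:
Find probabilities that make opponent indifferent:
P2 chooses q to make P1 indifferent between A and B
P1 chooses p to make P2 indifferent between X and Y
Mixed NE: P1 plays (A: 0.5135, B: 0.4865), P2 plays (X: 0.4865, Y: 0.5135)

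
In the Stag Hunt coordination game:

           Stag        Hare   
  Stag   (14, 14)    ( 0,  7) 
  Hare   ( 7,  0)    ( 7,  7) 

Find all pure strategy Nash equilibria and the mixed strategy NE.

Pure NE: (Stag, Stag) and (Hare, Hare); Mixed NE: p = 0.5, q = 0.5

Work:
Check pure NE:
(Stag, Stag): (14, 14) - no unilateral deviation beneficial
(Hare, Hare): (7, 7) - no unilateral deviation beneficial
Mixed NE: P1 plays Stag with p = 0.5, P2 plays Stag with q = 0.5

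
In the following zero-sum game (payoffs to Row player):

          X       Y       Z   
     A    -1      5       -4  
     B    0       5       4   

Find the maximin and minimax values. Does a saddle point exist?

Maximin = 0, Minimax = 0, Saddle: True

Work:
Row minimums: [-4, 0] → maximin = 0
Column maximums: [0, 5, 4] → minimax = 0
Saddle point exists! Game value = 0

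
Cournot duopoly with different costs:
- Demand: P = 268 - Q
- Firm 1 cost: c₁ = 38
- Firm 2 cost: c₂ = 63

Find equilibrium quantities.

q₁* = 85.0, q₂* = 60.0

Work:
Reaction: q₁ = (268 - 38 - q₂)/2
Reaction: q₂ = (268 - 63 - q₁)/2
Solve simultaneously:
q₁* = (268 - 2×38 + 63)/3 = 85.0
q₂* = (268 - 2×63 + 38)/3 = 60.0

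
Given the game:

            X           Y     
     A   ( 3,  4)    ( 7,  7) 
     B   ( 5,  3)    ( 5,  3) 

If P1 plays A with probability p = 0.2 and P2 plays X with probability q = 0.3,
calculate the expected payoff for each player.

E[P1] = 5.16, E[P2] = 3.62

Work:
E[P1] = p·q·π₁(A,X) + p·(1-q)·π₁(A,Y) + (1-p)·q·π₁(B,X) + (1-p)·(1-q)·π₁(B,Y)
= 0.2·0.3·3 + 0.2·0.7·7 + 0.8·0.3·5 + 0.8·0.7·5
= 5.16

E[P2] = 3.62 (similar calculation)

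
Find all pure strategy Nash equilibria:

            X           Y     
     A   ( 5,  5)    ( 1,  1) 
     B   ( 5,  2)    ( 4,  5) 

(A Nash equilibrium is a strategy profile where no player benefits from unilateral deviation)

Nash equilibrium: (A, X), (B, Y)

Work:
Best responses:
  P1 vs X: payoffs [5, 5] → best response A/B (payoff 5)
  P1 vs Y: payoffs [1, 4] → best response B (payoff 4)
  P2 vs A: payoffs [5, 1] → best response X (payoff 5)
  P2 vs B: payoffs [2, 5] → best response Y (payoff 5)
Mutual best responses: (A,X), (B,Y) → Nash equilibria.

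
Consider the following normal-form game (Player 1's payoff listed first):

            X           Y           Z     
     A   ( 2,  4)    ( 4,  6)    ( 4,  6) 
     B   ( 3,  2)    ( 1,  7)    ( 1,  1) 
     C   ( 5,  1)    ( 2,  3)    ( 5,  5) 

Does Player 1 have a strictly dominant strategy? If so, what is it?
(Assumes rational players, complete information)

No strictly dominant strategy exists for Player 1

Work:
A strategy strictly dominates another if it gives a strictly higher payoff against every opponent action. Compare each pair of P1's strategies column-by-column:
  A vs B: [2 vs 3, 4 vs 1, 4 vs 1] → A does not strictly dominate B (column X: 2 ≤ 3)
  A vs C: [2 vs 5, 4 vs 2, 4 vs 5] → A does not strictly dominate C (column X: 2 ≤ 5)
  B vs A: [3 vs 2, 1 vs 4, 1 vs 4] → B does not strictly dominate A (column Y: 1 ≤ 4)
  B vs C: [3 vs 5, 1 vs 2, 1 vs 5] → B does not strictly dominate C (column X: 3 ≤ 5)
  C vs A: [5 vs 2, 2 vs 4, 5 vs 4] → C does not strictly dominate A (column Y: 2 ≤ 4)
  C vs B: [5 vs 3, 2 vs 1, 5 vs 1] → C strictly dominates B
No single strategy strictly dominates all others → no strictly dominant strategy.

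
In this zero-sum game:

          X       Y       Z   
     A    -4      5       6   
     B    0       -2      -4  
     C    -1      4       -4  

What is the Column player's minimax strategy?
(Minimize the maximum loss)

Column should play X, value = 0

Work:
Column player minimizes Row's maximum payoff:
Column X: max payoff to Row = 0
Column Y: max payoff to Row = 5
Column Z: max payoff to Row = 6
Minimum is 0, achieved by column X.
Minimax strategy: X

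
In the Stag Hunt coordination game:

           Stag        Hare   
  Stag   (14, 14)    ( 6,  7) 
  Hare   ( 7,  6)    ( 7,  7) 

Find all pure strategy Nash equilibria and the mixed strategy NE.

Pure NE: (Stag, Stag) and (Hare, Hare); Mixed NE: p = 0.125, q = 0.125

Work:
Check pure NE:
(Stag, Stag): (14, 14) - no unilateral deviation beneficial
(Hare, Hare): (7, 7) - no unilateral deviation beneficial
Mixed NE: P1 plays Stag with p = 0.125, P2 plays Stag with q = 0.125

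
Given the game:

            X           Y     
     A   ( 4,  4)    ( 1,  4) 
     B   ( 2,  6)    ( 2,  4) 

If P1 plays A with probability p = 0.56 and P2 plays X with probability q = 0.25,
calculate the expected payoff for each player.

E[P1] = 1.86, E[P2] = 4.22

Work:
E[P1] = p·q·π₁(A,X) + p·(1-q)·π₁(A,Y) + (1-p)·q·π₁(B,X) + (1-p)·(1-q)·π₁(B,Y)
= 0.56·0.25·4 + 0.56·0.75·1 + 0.44·0.25·2 + 0.44·0.75·2
= 1.86

E[P2] = 4.22 (similar calculation)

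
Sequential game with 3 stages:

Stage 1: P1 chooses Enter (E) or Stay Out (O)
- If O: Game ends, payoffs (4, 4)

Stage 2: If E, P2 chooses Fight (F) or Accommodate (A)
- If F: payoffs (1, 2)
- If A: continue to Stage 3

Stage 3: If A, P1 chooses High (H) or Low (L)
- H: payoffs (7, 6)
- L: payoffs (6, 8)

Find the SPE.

SPE: (E, A, H); Outcome (7, 6)

Work:
Stage 3: P1 chooses H (7 vs 6)
Stage 2: P2: F->2, A->6 (anticipating H). Choose A
Stage 1: P1: O->4, E->7 (anticipating A, H). Choose E
SPE path: E -> A -> H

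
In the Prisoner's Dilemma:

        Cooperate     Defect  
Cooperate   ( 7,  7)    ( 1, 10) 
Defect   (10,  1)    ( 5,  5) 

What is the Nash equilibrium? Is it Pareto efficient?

(Defect, Defect) is NE; not Pareto efficient

Work:
Defect dominates Cooperate for both players:
If P2 cooperates: Defect (10) > Cooperate (7)
If P2 defects: Defect (5) > Cooperate (1)
NE: (Defect, Defect) with payoff (5, 5)
But (Cooperate, Cooperate) = (7, 7) Pareto dominates (5, 5)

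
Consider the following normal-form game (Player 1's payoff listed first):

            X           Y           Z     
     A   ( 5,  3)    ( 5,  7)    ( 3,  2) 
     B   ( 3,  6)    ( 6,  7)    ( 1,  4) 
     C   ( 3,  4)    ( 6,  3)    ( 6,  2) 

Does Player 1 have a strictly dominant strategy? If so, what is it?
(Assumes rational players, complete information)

No strictly dominant strategy exists for Player 1

Work:
A strategy strictly dominates another if it gives a strictly higher payoff against every opponent action. Compare each pair of P1's strategies column-by-column:
  A vs B: [5 vs 3, 5 vs 6, 3 vs 1] → A does not strictly dominate B (column Y: 5 ≤ 6)
  A vs C: [5 vs 3, 5 vs 6, 3 vs 6] → A does not strictly dominate C (column Y: 5 ≤ 6)
  B vs A: [3 vs 5, 6 vs 5, 1 vs 3] → B does not strictly dominate A (column X: 3 ≤ 5)
  B vs C: [3 vs 3, 6 vs 6, 1 vs 6] → B does not strictly dominate C (column X: 3 ≤ 3)
  C vs A: [3 vs 5, 6 vs 5, 6 vs 3] → C does not strictly dominate A (column X: 3 ≤ 5)
  C vs B: [3 vs 3, 6 vs 6, 6 vs 1] → C does not strictly dominate B (column X: 3 ≤ 3)
No single strategy strictly dominates all others → no strictly dominant strategy.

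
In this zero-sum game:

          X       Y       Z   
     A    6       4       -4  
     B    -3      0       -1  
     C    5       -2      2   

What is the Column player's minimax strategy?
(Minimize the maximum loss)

Column should play Z, value = 2

Work:
Column player minimizes Row's maximum payoff:
Column X: max payoff to Row = 6
Column Y: max payoff to Row = 4
Column Z: max payoff to Row = 2
Minimum is 2, achieved by column Z.
Minimax strategy: Z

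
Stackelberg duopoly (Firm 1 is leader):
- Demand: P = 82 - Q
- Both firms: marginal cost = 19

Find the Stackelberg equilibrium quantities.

q₁* (leader) = 31.5, q₂* (follower) = 15.75

Work:
Follower's reaction: q₂ = (a - c - q₁)/2
Leader substitutes: π₁ = q₁·(a - q₁ - (a-c-q₁)/2 - c)
FOC: q₁* = (82 - 19)/2 = 31.50
Then: q₂* = (82 - 19 - 31.5)/2 = 15.75
Leader has first-mover advantage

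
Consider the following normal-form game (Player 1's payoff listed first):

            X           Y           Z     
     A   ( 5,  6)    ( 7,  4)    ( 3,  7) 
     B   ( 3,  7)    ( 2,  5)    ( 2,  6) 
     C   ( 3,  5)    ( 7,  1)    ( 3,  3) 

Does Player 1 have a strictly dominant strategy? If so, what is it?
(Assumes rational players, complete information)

No strictly dominant strategy exists for Player 1

Work:
A strategy strictly dominates another if it gives a strictly higher payoff against every opponent action. Compare each pair of P1's strategies column-by-column:
  A vs B: [5 vs 3, 7 vs 2, 3 vs 2] → A strictly dominates B
  A vs C: [5 vs 3, 7 vs 7, 3 vs 3] → A does not strictly dominate C (column Y: 7 ≤ 7)
  B vs A: [3 vs 5, 2 vs 7, 2 vs 3] → B does not strictly dominate A (column X: 3 ≤ 5)
  B vs C: [3 vs 3, 2 vs 7, 2 vs 3] → B does not strictly dominate C (column X: 3 ≤ 3)
  C vs A: [3 vs 5, 7 vs 7, 3 vs 3] → C does not strictly dominate A (column X: 3 ≤ 5)
  C vs B: [3 vs 3, 7 vs 2, 3 vs 2] → C does not strictly dominate B (column X: 3 ≤ 3)
No single strategy strictly dominates all others → no strictly dominant strategy.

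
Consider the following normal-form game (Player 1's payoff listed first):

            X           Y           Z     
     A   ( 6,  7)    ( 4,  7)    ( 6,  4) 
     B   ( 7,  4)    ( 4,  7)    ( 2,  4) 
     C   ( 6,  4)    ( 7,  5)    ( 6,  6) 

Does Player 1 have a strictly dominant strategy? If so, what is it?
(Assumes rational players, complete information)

No strictly dominant strategy exists for Player 1

Work:
A strategy strictly dominates another if it gives a strictly higher payoff against every opponent action. Compare each pair of P1's strategies column-by-column:
  A vs B: [6 vs 7, 4 vs 4, 6 vs 2] → A does not strictly dominate B (column X: 6 ≤ 7)
  A vs C: [6 vs 6, 4 vs 7, 6 vs 6] → A does not strictly dominate C (column X: 6 ≤ 6)
  B vs A: [7 vs 6, 4 vs 4, 2 vs 6] → B does not strictly dominate A (column Y: 4 ≤ 4)
  B vs C: [7 vs 6, 4 vs 7, 2 vs 6] → B does not strictly dominate C (column Y: 4 ≤ 7)
  C vs A: [6 vs 6, 7 vs 4, 6 vs 6] → C does not strictly dominate A (column X: 6 ≤ 6)
  C vs B: [6 vs 7, 7 vs 4, 6 vs 2] → C does not strictly dominate B (column X: 6 ≤ 7)
No single strategy strictly dominates all others → no strictly dominant strategy.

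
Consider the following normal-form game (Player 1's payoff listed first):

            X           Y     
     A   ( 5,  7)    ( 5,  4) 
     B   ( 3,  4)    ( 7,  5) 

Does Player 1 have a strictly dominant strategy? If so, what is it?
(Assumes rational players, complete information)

No strictly dominant strategy exists for Player 1

Work:
A strategy strictly dominates another if it gives a strictly higher payoff against every opponent action. Compare each pair of P1's strategies column-by-column:
  A vs B: [5 vs 3, 5 vs 7] → A does not strictly dominate B (column Y: 5 ≤ 7)
  B vs A: [3 vs 5, 7 vs 5] → B does not strictly dominate A (column X: 3 ≤ 5)
No single strategy strictly dominates all others → no strictly dominant strategy.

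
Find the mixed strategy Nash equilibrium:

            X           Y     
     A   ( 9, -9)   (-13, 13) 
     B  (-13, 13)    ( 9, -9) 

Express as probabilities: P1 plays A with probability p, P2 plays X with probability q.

p = 0.5, q = 0.5

Work:
Find probabilities that make opponent indifferent:
P2 chooses q to make P1 indifferent between A and B
P1 chooses p to make P2 indifferent between X and Y
Mixed NE: P1 plays (A: 0.5, B: 0.5), P2 plays (X: 0.5, Y: 0.5)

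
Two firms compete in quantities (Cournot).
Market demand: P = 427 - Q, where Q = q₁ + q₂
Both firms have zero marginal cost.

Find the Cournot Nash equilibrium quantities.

q₁* = q₂* = 142.33; P* = 142.33

Work:
Profit: π_i = P·q_i = (a - q_i - q_j)·q_i
FOC: ∂π_i/∂q_i = a - 2q_i - q_j = 0
Reaction function: q_i = (427 - q_j)/2
Symmetry: q* = 427/3 = 142.33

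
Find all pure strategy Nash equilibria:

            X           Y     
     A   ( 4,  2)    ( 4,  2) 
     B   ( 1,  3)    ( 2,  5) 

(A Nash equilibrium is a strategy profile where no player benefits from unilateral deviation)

Nash equilibrium: (A, X), (A, Y)

Work:
Best responses:
  P1 vs X: payoffs [4, 1] → best response A (payoff 4)
  P1 vs Y: payoffs [4, 2] → best response A (payoff 4)
  P2 vs A: payoffs [2, 2] → best response X/Y (payoff 2)
  P2 vs B: payoffs [3, 5] → best response Y (payoff 5)
Mutual best responses: (A,X), (A,Y) → Nash equilibria.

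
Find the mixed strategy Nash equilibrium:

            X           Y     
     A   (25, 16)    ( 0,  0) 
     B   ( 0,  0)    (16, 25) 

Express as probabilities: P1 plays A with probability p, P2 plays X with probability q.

p = 0.6098, q = 0.3902

Work:
Find probabilities that make opponent indifferent:
P2 chooses q to make P1 indifferent between A and B
P1 chooses p to make P2 indifferent between X and Y
Mixed NE: P1 plays (A: 0.6098, B: 0.3902), P2 plays (X: 0.3902, Y: 0.6098)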